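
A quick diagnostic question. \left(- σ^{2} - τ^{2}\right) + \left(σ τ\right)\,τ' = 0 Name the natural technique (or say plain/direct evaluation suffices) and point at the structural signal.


Diagnosis: the homogeneous substitution — solved for the derivative, the right side is unchanged under scaling σ and τ together — it depends only on the ratio τ/σ, so substitute a single ratio variable. Rearranged, this also fits the Bernoulli template directly; the homogeneous substitution reads the structure without the rearrangement.


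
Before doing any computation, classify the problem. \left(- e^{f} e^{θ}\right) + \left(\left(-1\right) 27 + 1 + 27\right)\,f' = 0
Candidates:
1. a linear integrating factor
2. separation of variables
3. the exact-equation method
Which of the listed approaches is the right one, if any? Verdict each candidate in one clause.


Verdict: separation of variables — a product of single-variable factors, e^{θ} and e^{f} — the textbook separable form.
- a linear integrating factor: a nonlinear term in the unknown puts this outside the integrating-factor template.
- separation of variables — yes — fits the structure here.
- the exact-equation method — the mixed-partials test fails on this split — it is not an exact differential as presented.


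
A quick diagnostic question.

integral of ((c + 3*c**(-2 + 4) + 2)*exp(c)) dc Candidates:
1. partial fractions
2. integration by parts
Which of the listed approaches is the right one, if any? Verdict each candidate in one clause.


Verdict: integration by parts — (c + 3*c**(-2 + 4) + 2) dies after finitely many derivatives while exp(c) cycles under integration — the tabular/parts setup.
- partial fractions — the expression is not a ratio of polynomials that decomposes further.
- integration by parts: applies; the problem has the shape this method handles.


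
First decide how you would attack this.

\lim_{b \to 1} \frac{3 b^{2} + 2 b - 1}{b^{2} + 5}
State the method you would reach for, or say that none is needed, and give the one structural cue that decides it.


Best approach: no special technique — no vanishing denominator and no indeterminate clash at the point — evaluation is immediate.


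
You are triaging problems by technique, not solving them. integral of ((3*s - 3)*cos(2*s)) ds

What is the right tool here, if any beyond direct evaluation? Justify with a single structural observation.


Diagnosis: integration by parts — differentiate 3*s - 3, integrate cos(2*s): each pass lowers the polynomial degree, so parts terminates.


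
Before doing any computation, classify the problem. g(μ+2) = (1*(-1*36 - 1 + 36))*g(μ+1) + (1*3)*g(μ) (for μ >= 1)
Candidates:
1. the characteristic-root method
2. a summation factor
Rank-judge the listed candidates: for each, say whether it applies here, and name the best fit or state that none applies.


Verdict: the characteristic-root method — no index-dependence in the weights and nothing inhomogeneous: classic characteristic-equation setup.
- the characteristic-root method — yes — fits the structure here.
- a summation factor: a summation factor telescopes one-step recursions; this one carries higher-order memory.


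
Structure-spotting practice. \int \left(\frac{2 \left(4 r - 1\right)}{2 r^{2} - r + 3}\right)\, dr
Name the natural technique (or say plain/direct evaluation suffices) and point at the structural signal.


Method: u-substitution — collected, the integrand has one factor that is, up to a constant, the derivative of an inner expression the rest depends on — substitute for that inner expression.


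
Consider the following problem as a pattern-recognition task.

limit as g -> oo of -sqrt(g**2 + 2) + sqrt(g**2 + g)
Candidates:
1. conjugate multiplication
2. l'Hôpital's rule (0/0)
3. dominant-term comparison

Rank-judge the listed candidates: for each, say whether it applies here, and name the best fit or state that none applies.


Technique: conjugate multiplication — this difference gives up after one conjugate multiplication — the radical structure cancels against its conjugate.
- conjugate multiplication: a fit — the right tool for this form.
- l'Hôpital's rule (0/0) — substitution produces ∞ − ∞ rather than a vanishing quotient; the rule needs a 0/0 ratio to act on.
- dominant-term comparison — this limit is not decided by comparing leading-term growth at infinity.


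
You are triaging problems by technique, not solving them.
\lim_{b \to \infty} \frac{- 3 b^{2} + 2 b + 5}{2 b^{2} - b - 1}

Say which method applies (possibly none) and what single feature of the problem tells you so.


Method: dominant-term comparison — divide through by the highest power of b; every lower-order term dies and the dominant terms decide the limit. l'Hôpital's at-infinity variant applies to the expression viewed as a single quotient; the leading-term comparison is the direct route.


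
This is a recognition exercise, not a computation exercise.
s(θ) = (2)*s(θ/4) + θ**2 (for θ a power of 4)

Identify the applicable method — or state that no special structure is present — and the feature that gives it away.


Verdict: the master substitution — the argument θ/4 divides the index by 4; the standard θ = 4^m substitution converts it to a constant-shift recurrence.


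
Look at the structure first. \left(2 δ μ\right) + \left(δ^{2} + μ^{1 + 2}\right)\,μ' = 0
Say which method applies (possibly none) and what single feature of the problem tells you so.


Technique: the exact-equation method — equality of cross partials is the green light — assemble the potential function term by term.


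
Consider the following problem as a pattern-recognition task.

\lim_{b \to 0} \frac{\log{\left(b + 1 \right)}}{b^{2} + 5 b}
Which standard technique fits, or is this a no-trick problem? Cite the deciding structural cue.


Verdict: l'Hôpital's rule (0/0) — plug in 0: top and bottom both hit zero, so differentiate each and retry. Known elementary limits would finish this too — the rule just bypasses the case analysis.


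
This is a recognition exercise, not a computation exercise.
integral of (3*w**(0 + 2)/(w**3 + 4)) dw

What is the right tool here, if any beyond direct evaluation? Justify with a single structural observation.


Diagnosis: u-substitution — everything non-trivial happens through the inner expression w**3 + 4, and its derivative accounts for the remaining factor up to a constant, so set u = w**3 + 4.


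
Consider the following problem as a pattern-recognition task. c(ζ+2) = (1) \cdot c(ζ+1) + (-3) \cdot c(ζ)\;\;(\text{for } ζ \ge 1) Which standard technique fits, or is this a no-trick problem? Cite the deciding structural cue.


Diagnosis: the characteristic-root method — this is the constant-coefficient homogeneous case — the whole solution in ζ reduces to a polynomial's roots.


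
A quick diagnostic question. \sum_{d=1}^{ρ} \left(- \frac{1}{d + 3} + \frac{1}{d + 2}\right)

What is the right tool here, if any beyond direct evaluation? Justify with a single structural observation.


Method: telescoping — the summand is \frac{1}{d + 2} minus the same expression shifted by one, so consecutive terms cancel in pairs.


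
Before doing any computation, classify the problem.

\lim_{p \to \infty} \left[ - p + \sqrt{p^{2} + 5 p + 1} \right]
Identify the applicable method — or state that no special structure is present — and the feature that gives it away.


Diagnosis: conjugate multiplication — infinity minus infinity with a radical in play — multiply by the conjugate so the divergences of \sqrt{p^{2} + 5 p + 1} and p annihilate.


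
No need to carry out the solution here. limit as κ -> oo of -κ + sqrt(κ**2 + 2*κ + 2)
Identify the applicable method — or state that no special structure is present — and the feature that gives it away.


Technique: conjugate multiplication — both pieces blow up but their difference is finite; the conjugate trick rationalizes sqrt(κ**2 + 2*κ + 2) - κ.


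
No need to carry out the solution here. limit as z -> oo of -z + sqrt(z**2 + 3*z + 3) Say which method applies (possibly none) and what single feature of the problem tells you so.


Best approach: conjugate multiplication — the ∞ − ∞ radical form is the exact trigger for the conjugate maneuver.


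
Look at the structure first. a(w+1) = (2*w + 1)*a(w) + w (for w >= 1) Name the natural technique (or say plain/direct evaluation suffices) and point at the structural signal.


Verdict: a summation factor — normalize by the running product of 2*w + 1: the left side becomes a difference, and differences sum.


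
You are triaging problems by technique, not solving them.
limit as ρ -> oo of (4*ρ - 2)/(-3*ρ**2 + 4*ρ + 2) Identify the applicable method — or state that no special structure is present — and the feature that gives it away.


Method: dominant-term comparison — growth-rate triage: the leading powers of ρ decide the limit, everything else is noise. l'Hôpital's at-infinity variant applies to the expression viewed as a single quotient; the leading-term comparison is the direct route.


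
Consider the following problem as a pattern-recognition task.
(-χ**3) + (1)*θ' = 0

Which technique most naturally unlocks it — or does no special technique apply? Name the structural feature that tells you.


Technique: no special technique — solved for the derivative, no θ appears — this is antidifferentiation in χ wearing ODE clothing.


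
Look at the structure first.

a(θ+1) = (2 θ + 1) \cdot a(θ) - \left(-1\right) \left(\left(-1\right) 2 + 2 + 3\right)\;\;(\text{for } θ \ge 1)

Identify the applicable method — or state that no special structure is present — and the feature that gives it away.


Verdict: a summation factor — an index-dependent multiplier 2 θ + 1 rules out characteristic roots; a summation factor converts it to a pure difference.


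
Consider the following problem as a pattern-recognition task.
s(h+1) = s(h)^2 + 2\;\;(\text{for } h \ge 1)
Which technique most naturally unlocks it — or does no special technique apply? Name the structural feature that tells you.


Best approach: no special technique — the unknown enters the rule nonlinearly, not as a weighted sum — no linear method is even well-posed.


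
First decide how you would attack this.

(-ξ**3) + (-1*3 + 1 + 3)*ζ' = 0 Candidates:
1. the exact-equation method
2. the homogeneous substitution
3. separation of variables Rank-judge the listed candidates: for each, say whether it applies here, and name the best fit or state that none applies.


Best approach: no special technique — with ζ absent the equation is not coupled at all: direct integration in ξ.
- the exact-equation method: the unknown never enters the equation — exactness holds emptily, with nothing for the method to add.
- the homogeneous substitution: the slope does not depend on the ratio of the variables alone.
- separation of variables — any separation here is vacuous (nothing depends on the unknown); direct integration is the honest label.


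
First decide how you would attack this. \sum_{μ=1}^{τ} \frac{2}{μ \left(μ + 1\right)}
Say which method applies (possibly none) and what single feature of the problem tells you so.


Best approach: telescoping — after splitting \frac{2}{μ \left(μ + 1\right)} into partial fractions, the pieces are shifted copies of one function and cancel telescopically.


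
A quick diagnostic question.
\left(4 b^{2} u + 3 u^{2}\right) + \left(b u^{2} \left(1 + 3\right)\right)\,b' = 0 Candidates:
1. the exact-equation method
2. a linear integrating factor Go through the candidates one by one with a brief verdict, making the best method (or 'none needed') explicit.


Best approach: the exact-equation method — because the two cross partials coincide, the form is conservative as written — recover its potential in (u, b).
- the exact-equation method — yes — fits the structure here.
- a linear integrating factor: a nonlinear term in the unknown puts this outside the integrating-factor template.


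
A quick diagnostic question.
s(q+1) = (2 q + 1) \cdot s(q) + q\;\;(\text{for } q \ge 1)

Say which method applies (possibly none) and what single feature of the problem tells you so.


Method: a summation factor — an index-dependent multiplier 2 q + 1 rules out characteristic roots; a summation factor converts it to a pure difference.


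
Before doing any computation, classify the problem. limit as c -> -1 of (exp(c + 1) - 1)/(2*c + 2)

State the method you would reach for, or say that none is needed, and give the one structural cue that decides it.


Verdict: l'Hôpital's rule (0/0) — both numerator and denominator vanish at -1: the genuine 0/0 indeterminate that l'Hôpital exists for. One could equally expand both pieces locally and compare leading terms; the rule does that in one stroke.


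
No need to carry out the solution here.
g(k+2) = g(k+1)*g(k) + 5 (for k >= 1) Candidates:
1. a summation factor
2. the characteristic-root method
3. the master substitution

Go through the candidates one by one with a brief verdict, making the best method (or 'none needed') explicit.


Technique: no special technique — nonlinear feedback in the recursion rules out every root- or factor-based technique.
- a summation factor: no summation factor applies — the rule is not linear in the sequence values.
- the characteristic-root method: nonlinearity rules out exponential-mode superposition from the start.
- the master substitution: no fixed divisor shrinks the index between calls.


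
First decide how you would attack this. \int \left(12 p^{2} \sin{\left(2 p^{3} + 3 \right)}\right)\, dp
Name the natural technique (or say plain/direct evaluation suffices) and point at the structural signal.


Best approach: u-substitution — set u = 2 p^{3} + 3: a constant multiple of its derivative, namely 12 p^{2}, is present as a factor once the integrand is collected, so the du is sitting there waiting.


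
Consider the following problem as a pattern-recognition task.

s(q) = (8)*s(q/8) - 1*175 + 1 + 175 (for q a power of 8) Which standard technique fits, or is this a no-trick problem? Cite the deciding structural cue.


Method: the master substitution — divide-the-index recursion (q/8 inside the call) straightens out once the index is rewritten as 8^m.


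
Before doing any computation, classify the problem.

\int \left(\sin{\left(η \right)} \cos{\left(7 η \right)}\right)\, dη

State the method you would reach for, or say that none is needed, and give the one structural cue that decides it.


Best approach: a trigonometric identity — the identity turns \sin{\left(η \right)} \cos{\left(7 η \right)} into two lone cosines/sines, each trivially integrable.


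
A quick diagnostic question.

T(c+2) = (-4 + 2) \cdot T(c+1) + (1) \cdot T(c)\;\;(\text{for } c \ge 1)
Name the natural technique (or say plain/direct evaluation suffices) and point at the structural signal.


Best approach: the characteristic-root method — every coefficient is a fixed number and the forcing is zero — substitute r^c and read off the root equation.


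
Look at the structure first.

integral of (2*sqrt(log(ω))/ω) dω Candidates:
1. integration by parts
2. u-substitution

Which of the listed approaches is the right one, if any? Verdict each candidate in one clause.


Diagnosis: u-substitution — collected, the integrand has one factor that is, up to a constant, the derivative of an inner expression the rest depends on — substitute for that inner expression.
- integration by parts: there is no nonconstant-polynomial-times-kernel split with an exp, sine, cosine (degree-1 argument), or logarithm partner.
- u-substitution: applicable, and directly so.


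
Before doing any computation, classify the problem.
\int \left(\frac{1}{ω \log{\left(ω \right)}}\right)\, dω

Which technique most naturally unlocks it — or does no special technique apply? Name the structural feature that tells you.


Verdict: u-substitution — collected, the integrand has one factor that is, up to a constant, the derivative of an inner expression the rest depends on — substitute for that inner expression.


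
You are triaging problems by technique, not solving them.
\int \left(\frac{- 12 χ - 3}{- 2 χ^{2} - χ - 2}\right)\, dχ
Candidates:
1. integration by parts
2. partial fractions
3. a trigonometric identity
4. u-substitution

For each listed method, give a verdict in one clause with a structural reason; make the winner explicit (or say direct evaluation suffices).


Technique: u-substitution — viewed as a product, the integrand is a composition evaluated at - 2 χ^{2} - χ - 2 times (a constant multiple of) that inner expression's derivative, so u = - 2 χ^{2} - χ - 2 makes it elementary.
- integration by parts: the integrand does not split as a nonconstant polynomial times an exp, sine, cosine of a linear argument, or logarithm — no polynomial-kernel parts product to differentiate one side of.
- partial fractions: proper and rational, yes, but the denominator has no factorization over the rationals to exploit.
- a trigonometric identity: no sine or cosine appears, so there is nothing for a trigonometric identity to act on.
- u-substitution — a fit — the right tool for this form.


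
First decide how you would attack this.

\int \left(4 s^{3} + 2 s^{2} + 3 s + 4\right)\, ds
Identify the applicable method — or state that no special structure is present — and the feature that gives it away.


Diagnosis: no special technique — scan for structure and find none: constant multiples of powers of s, integrate directly.


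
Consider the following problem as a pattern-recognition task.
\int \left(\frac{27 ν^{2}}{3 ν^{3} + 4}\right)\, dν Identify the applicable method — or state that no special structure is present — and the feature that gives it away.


Diagnosis: u-substitution — a chain-rule shadow: 27 ν^{2} alongside a function of 3 ν^{3} + 4 means u = 3 ν^{3} + 4 unwinds the composition in one step.


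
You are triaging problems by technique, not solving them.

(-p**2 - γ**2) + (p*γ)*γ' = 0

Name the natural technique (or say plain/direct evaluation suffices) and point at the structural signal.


Diagnosis: the homogeneous substitution — the slope's numerator and denominator share total degree; set v = γ/p and the equation drops to separable form. Rearranged, this also fits the Bernoulli template directly; the homogeneous substitution reads the structure without the rearrangement.


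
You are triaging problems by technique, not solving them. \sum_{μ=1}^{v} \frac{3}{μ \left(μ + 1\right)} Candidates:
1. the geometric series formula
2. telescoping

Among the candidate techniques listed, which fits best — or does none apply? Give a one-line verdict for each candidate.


Diagnosis: telescoping — split \frac{3}{μ \left(μ + 1\right)} by partial fractions and the pieces are one function at shifted arguments — interior terms cancel.
- the geometric series formula — consecutive terms are not related by a fixed multiplier.
- telescoping: applies; the problem has the shape this method handles.


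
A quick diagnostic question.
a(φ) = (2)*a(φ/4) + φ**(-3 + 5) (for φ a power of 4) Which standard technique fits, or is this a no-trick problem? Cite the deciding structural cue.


Best approach: the master substitution — a divide-and-conquer shape: argument φ/4, so change variables with φ = 4^m and solve the linear version.


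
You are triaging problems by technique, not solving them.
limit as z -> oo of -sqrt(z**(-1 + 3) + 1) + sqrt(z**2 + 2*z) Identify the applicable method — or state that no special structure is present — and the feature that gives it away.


Method: conjugate multiplication — this difference gives up after one conjugate multiplication — the radical structure cancels against its conjugate.


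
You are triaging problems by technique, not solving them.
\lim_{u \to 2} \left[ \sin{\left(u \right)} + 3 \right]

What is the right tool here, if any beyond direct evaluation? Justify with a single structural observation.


Technique: no special technique — nothing blocks direct substitution at 2: plug in and finish.


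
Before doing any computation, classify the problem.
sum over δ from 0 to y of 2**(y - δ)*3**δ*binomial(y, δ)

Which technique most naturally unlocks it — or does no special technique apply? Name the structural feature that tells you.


Diagnosis: the binomial theorem — the summand is term δ of a binomial expansion in 3 and 2; the whole sum is a single power.


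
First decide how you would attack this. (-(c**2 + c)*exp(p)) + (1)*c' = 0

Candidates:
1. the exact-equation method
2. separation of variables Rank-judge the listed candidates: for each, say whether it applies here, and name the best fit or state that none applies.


Diagnosis: separation of variables — a product of single-variable factors, exp(p) and c**2 + c — the textbook separable form. A Bernoulli rewrite would carry it as the equation stands — separating the variables needs no rearrangement either.
- the exact-equation method — the cross partial derivatives disagree, so no single potential exists.
- separation of variables — a fit — the right tool for this form.


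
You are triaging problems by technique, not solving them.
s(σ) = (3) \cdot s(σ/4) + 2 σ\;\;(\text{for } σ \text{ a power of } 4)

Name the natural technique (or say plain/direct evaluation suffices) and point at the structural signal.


Method: the master substitution — treat m = log base 4 of σ as the new clock: one recursion step advances m by one while σ scales by 4.


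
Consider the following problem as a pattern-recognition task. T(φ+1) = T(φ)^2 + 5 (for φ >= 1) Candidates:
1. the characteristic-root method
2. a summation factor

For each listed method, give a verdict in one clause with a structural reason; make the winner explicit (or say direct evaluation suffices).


Best approach: no special technique — each new value is a nonlinear function of earlier ones — scaling arguments and superposition both fail.
- the characteristic-root method — nonlinearity rules out exponential-mode superposition from the start.
- a summation factor — the recursion is nonlinear — outside the first-order linear family a summation factor addresses.


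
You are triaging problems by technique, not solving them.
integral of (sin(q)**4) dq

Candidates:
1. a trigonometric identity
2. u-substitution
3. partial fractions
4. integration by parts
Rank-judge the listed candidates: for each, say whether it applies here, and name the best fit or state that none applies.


Method: a trigonometric identity — sin(q)**4 is an even power — the power-reduction identity rewrites it into first-degree cosines.
- a trigonometric identity: applicable, and directly so.
- u-substitution — no subexpression of the integrand pairs with its own derivative as a factor — individual terms may offer their own substitutions, but any change of variable covering the whole integral would have to be constructed from outside the expression.
- partial fractions — there is no rational-function structure to decompose.
- integration by parts: not the natural route: no polynomial-kernel product appears — a recursive parts reduction of the trigonometric product exists, but the identity rewrite is direct.


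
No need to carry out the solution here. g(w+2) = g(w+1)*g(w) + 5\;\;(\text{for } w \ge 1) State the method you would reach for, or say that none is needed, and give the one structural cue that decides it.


Diagnosis: no special technique — the map from one term to the next is curved, not linear, so linear closed-form machinery does not attach.


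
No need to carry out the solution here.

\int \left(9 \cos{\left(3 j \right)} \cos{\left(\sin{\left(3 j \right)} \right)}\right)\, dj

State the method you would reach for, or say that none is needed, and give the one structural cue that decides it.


Diagnosis: u-substitution — read it as f(\sin{\left(3 j \right)}) times a constant multiple of d(\sin{\left(3 j \right)}): one substitution, u = \sin{\left(3 j \right)}, finishes it.


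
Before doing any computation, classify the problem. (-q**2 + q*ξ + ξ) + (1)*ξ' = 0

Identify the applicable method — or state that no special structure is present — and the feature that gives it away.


Method: a linear integrating factor — linear in the unknown with genuine forcing: multiply through by the exponential of the integrated coefficient and the left side closes into one derivative.


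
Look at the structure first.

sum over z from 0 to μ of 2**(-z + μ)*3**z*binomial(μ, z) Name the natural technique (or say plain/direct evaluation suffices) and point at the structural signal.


Diagnosis: the binomial theorem — terms weighting binomial(μ, z) against matched powers of 3 and 2 reassemble into (3 + 2)^μ by the binomial theorem.


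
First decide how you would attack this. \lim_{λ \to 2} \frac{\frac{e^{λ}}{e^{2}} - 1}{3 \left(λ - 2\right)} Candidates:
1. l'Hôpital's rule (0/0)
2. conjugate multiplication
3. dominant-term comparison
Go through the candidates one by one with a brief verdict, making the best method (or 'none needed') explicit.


Diagnosis: l'Hôpital's rule (0/0) — plug in 2: top and bottom both hit zero, so differentiate each and retry. A local series expansion at the point resolves it as well; the rule is the packaged version of that step.
- l'Hôpital's rule (0/0) — applies; the problem has the shape this method handles.
- conjugate multiplication: rationalization has no target — no divergent radical difference appears.
- dominant-term comparison — this limit is not decided by comparing polynomial growth at infinity.


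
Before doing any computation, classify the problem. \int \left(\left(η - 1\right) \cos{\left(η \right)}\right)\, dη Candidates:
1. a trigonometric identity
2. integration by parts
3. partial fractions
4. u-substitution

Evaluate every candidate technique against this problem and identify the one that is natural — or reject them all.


Diagnosis: integration by parts — η - 1 dies after finitely many derivatives while \cos{\left(η \right)} cycles under integration — the tabular/parts setup.
- a trigonometric identity — neither the even-power reduction nor the product-to-sum identity applies to this structure.
- integration by parts: a fit — the right tool for this form.
- partial fractions — there is no rational-function structure to decompose.
- u-substitution — no subexpression of the integrand pairs with its own derivative as a factor — individual terms may offer their own substitutions, but any change of variable covering the whole integral would have to be constructed from outside the expression.


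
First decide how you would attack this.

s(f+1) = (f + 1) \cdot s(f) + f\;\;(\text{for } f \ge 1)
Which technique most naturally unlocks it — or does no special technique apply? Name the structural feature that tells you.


Method: a summation factor — the coefficient f + 1 drifts with the index, so no fixed root exists; normalizing by the cumulative product telescopes it.


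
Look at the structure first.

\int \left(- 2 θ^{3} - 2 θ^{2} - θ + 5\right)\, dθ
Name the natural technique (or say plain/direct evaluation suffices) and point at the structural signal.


Best approach: no special technique — a term-by-term power-rule job in θ; no substitution or rearrangement earns its keep here.


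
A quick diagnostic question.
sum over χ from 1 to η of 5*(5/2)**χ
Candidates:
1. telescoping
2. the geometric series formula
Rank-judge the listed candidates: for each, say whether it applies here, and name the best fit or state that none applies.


Verdict: the geometric series formula — consecutive terms stand in a fixed index-free ratio — the geometric sum formula closes it.
- telescoping — computed from the summand as displayed, the partial sums build up without the pairwise collapse telescoping exploits.
- the geometric series formula: applies; the problem has the shape this method handles.


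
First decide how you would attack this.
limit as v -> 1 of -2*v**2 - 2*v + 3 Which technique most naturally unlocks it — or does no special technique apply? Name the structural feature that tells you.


Method: no special technique — the function is continuous at 1; evaluation is itself the limit, no machinery required.


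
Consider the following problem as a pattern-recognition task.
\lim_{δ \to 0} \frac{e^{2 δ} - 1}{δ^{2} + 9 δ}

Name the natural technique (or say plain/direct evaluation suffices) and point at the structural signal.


Technique: l'Hôpital's rule (0/0) — substituting 0 gives 0 over 0; differentiate top and bottom once and re-evaluate. Known elementary limits would finish this too — the rule just bypasses the case analysis.


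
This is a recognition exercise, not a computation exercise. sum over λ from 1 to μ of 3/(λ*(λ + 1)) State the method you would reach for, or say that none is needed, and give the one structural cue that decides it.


Best approach: telescoping — the summand 3/(λ*(λ + 1)) decomposes into fractions whose poles differ by an integer shift — the series collapses.


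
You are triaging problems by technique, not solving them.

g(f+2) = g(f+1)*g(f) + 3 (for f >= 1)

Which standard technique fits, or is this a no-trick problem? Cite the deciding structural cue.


Technique: no special technique — the sequence value feeds back through itself nonlinearly — linear superposition fails, and every superposition-based closed form fails with it.


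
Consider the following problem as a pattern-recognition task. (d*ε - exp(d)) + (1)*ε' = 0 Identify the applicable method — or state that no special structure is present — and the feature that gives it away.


Technique: a linear integrating factor — the unknown enters only to the first power against a nonzero forcing term — the integrating-factor template applies directly.


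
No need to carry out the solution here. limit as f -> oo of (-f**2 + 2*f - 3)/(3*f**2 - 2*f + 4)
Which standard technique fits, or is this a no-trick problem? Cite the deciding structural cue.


Diagnosis: dominant-term comparison — divide by the highest power of f present: lower-order terms vanish and the dominant ratio remains. As a single quotient, the ∞/∞ shape would yield to repeated differentiation as well — the growth comparison gets there in one look.


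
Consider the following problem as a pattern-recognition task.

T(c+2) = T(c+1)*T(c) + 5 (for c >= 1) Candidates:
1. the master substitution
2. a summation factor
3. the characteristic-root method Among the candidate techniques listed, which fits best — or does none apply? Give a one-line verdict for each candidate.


Verdict: no special technique — the new term depends nonlinearly on the old ones, which disqualifies every superposition-based technique.
- the master substitution: there is no divide-the-index recursive argument.
- a summation factor: the recursion is nonlinear — outside the first-order linear family a summation factor addresses.
- the characteristic-root method — nonlinearity rules out exponential-mode superposition from the start.


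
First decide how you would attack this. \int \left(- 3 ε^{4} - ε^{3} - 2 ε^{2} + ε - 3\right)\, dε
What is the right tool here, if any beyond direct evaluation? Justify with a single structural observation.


Technique: no special technique — every term is a constant multiple of a power of ε; term-wise power-rule integration needs no preliminary transformation.


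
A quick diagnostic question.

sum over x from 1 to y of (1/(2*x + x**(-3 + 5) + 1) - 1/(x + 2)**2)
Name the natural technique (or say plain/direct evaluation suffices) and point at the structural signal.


Method: telescoping — spot the paired structure — each term adds 1/(2*x + x**(-3 + 5) + 1) and subtracts its successor value, which the next term restores: the definition of a telescoping chain.


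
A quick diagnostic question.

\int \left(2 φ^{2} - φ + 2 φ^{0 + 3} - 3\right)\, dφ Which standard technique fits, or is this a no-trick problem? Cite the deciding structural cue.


Best approach: no special technique — nothing composite, nothing rational, nothing trigonometric — each constant-multiple power of φ integrates by the power rule alone.


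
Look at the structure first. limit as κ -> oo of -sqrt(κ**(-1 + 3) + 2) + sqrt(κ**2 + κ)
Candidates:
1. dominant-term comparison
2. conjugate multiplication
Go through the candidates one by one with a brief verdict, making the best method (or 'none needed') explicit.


Technique: conjugate multiplication — divergence minus divergence hides a finite answer — expose it by pairing sqrt(κ**2 + κ) - sqrt(κ**(-1 + 3) + 2) with its conjugate.
- dominant-term comparison: leading-power comparison does not apply to this form.
- conjugate multiplication — a fit — the right tool for this form.


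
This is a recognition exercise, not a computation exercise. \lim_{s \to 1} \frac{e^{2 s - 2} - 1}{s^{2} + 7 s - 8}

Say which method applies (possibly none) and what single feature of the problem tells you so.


Verdict: l'Hôpital's rule (0/0) — substituting 1 gives 0 over 0; differentiate top and bottom once and re-evaluate. A first-order expansion at the point is an equally standard path; the rule packages it.


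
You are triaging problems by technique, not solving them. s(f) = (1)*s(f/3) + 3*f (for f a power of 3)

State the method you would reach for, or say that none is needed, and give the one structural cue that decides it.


Best approach: the master substitution — the call at f/3 makes this multiplicative recursion; the master-style substitution converts it to additive.


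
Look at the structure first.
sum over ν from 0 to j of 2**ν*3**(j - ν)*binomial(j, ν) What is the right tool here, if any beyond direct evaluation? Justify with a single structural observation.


Method: the binomial theorem — binomial(j, ν) weighting matched powers of 2 and 3 is the expanded form of (2 + 3)^j — fold it back up.


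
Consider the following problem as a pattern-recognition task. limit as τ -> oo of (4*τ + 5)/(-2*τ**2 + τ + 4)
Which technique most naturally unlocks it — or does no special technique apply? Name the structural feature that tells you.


Technique: dominant-term comparison — divide through by the highest power of τ; every lower-order term dies and the dominant terms decide the limit. l'Hôpital's at-infinity variant applies to the expression viewed as a single quotient; the leading-term comparison is the direct route.


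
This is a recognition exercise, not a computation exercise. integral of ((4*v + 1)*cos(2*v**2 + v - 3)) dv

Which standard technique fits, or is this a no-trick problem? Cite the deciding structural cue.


Verdict: u-substitution — viewed as a product, the integrand is a composition evaluated at 2*v**2 + v - 3 times (a constant multiple of) that inner expression's derivative, so u = 2*v**2 + v - 3 makes it elementary.


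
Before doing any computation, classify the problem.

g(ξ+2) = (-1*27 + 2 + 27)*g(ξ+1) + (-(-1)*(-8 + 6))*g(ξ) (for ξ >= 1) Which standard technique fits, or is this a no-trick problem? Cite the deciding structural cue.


Best approach: the characteristic-root method — every coefficient is a fixed number and the forcing is zero — substitute r^ξ and read off the root equation.


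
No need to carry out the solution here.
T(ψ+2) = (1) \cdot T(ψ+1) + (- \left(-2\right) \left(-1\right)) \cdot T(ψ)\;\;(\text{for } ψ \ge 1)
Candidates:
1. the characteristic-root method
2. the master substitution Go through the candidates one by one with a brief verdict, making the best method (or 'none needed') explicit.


Best approach: the characteristic-root method — no index-dependence in the weights and nothing inhomogeneous: classic characteristic-equation setup.
- the characteristic-root method — applies; the problem has the shape this method handles.
- the master substitution: with no divided-index recursive call, reindexing by powers of a base buys nothing.


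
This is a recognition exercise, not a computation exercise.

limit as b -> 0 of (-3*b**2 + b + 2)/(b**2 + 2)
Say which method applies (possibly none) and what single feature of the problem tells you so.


Verdict: no special technique — the expression is continuous at 0 — substitute and evaluate; no indeterminate form appears.


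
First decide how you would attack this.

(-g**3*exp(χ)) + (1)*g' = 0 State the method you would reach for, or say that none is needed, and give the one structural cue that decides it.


Verdict: separation of variables — solved for the derivative, the right side splits multiplicatively into a function of each variable alone — divide and integrate each side.


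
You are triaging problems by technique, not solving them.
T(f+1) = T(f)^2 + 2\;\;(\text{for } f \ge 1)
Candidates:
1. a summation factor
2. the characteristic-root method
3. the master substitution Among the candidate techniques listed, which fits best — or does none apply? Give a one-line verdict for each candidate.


Technique: no special technique — the unknown sequence enters the update nonlinearly, so no linear method fits the recurrence as written — direct iteration remains.
- a summation factor: no summation factor applies — the rule is not linear in the sequence values.
- the characteristic-root method — the recursion is nonlinear in the sequence values, so no linear-modes ansatz applies.
- the master substitution: the recursion steps by a constant offset, so exponential reindexing is pointless.


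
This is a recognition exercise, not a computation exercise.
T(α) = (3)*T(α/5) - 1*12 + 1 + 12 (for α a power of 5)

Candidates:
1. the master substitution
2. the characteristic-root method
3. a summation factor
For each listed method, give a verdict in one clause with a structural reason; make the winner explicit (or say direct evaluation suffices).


Verdict: the master substitution — the recursive call is at index α/5 rather than a shift, a divide-and-conquer shape — substituting α = 5^m linearizes it.
- the master substitution: a fit — the right tool for this form.
- the characteristic-root method: a divided-index call is not the fixed-shift linear shape that characteristic roots solve.
- a summation factor — a divided-index call is outside the fixed-shift first-order family a summation factor normalizes.


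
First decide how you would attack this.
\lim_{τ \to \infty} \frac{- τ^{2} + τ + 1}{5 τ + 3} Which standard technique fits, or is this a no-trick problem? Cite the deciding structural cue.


Diagnosis: dominant-term comparison — as τ grows, only the highest-degree terms matter — compare leading terms and read the limit off. As a single quotient, the ∞/∞ shape would yield to repeated differentiation as well — the growth comparison gets there in one look.


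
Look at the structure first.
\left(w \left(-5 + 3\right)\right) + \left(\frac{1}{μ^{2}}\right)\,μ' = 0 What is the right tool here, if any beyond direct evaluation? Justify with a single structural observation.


Verdict: separation of variables — solved for the derivative, the right side splits multiplicatively into a function of each variable alone — divide and integrate each side. The equation is exact as it stands too — a potential function exists — though separation reads the split structure directly.


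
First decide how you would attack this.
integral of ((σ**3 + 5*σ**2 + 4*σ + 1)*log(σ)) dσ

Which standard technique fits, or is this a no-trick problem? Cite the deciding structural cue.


Verdict: integration by parts — choose u = log(σ): one derivative turns the logarithm algebraic, and the remaining factor σ**3 + 5*σ**2 + 4*σ + 1 integrates term by term under the power rule.
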